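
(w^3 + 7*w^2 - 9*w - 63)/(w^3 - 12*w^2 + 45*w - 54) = (w^2 + 10*w + 21)/(w^2 - 9*w + 18)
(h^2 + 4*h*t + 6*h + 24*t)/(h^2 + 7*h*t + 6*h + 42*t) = (h + 4*t)/(h + 7*t)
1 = 1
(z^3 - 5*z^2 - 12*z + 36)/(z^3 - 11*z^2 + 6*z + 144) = (z - 2)/(z - 8)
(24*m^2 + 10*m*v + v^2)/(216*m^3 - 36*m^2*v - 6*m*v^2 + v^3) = (4*m + v)/(36*m^2 - 12*m*v + v^2)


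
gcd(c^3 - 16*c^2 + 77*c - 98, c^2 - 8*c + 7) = c - 7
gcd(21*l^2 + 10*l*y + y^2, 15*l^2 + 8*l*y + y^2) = 3*l + y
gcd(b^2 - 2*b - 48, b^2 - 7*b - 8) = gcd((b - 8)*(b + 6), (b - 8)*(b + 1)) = b - 8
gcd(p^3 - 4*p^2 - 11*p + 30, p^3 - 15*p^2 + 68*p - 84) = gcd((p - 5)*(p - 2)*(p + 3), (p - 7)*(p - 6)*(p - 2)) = p - 2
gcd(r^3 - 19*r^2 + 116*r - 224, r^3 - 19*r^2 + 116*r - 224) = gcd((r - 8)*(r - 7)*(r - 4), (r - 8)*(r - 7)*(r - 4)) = r^3 - 19*r^2 + 116*r - 224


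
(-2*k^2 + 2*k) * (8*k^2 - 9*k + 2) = -16*k^4 + 34*k^3 - 22*k^2 + 4*k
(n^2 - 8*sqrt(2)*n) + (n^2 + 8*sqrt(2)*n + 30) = 2*n^2 + 30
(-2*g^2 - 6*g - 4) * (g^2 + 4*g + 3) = -2*g^4 - 14*g^3 - 34*g^2 - 34*g - 12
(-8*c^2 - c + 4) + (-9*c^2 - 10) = -17*c^2 - c - 6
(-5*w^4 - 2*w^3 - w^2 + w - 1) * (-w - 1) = 5*w^5 + 7*w^4 + 3*w^3 + 1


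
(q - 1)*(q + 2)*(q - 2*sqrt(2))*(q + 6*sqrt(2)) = q^4 + q^3 + 4*sqrt(2)*q^3 - 26*q^2 + 4*sqrt(2)*q^2 - 24*q - 8*sqrt(2)*q + 48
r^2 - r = r*(r - 1)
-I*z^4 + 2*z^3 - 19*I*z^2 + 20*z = z*(z - 4*I)*(z + 5*I)*(-I*z + 1)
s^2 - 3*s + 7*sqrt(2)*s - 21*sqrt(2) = (s - 3)*(s + 7*sqrt(2))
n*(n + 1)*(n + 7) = n^3 + 8*n^2 + 7*n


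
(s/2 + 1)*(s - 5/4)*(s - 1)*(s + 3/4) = s^4/2 + s^3/4 - 55*s^2/32 + s/32 + 15/16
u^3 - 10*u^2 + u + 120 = (u - 8)*(u - 5)*(u + 3)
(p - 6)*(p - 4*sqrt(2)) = p^2 - 6*p - 4*sqrt(2)*p + 24*sqrt(2)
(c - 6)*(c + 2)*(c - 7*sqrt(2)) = c^3 - 7*sqrt(2)*c^2 - 4*c^2 - 12*c + 28*sqrt(2)*c + 84*sqrt(2)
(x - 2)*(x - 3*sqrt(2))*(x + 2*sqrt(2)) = x^3 - 2*x^2 - sqrt(2)*x^2 - 12*x + 2*sqrt(2)*x + 24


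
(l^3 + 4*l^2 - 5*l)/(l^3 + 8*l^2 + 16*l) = (l^2 + 4*l - 5)/(l^2 + 8*l + 16)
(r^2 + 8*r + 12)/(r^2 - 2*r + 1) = (r^2 + 8*r + 12)/(r^2 - 2*r + 1)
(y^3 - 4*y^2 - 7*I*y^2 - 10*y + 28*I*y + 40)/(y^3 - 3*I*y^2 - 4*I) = (y^2 - y*(4 + 5*I) + 20*I)/(y^2 - I*y + 2)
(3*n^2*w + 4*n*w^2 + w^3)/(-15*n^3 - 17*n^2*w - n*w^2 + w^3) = w/(-5*n + w)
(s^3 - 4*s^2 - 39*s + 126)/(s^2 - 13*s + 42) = (s^2 + 3*s - 18)/(s - 6)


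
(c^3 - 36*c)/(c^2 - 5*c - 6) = c*(c + 6)/(c + 1)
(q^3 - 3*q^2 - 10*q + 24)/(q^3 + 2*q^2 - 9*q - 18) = (q^2 - 6*q + 8)/(q^2 - q - 6)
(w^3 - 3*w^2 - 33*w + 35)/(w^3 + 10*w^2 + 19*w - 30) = (w - 7)/(w + 6)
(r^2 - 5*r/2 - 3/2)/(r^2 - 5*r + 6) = (r + 1/2)/(r - 2)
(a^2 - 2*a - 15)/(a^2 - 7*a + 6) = (a^2 - 2*a - 15)/(a^2 - 7*a + 6)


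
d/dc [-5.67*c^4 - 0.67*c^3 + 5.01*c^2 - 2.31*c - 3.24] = -22.68*c^3 - 2.01*c^2 + 10.02*c - 2.31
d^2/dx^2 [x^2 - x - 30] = 2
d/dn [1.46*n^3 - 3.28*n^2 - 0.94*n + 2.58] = 4.38*n^2 - 6.56*n - 0.94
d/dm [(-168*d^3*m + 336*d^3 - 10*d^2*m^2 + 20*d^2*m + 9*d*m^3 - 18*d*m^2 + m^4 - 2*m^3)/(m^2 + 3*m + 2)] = (168*d^3*m^2 - 672*d^3*m - 1344*d^3 - 50*d^2*m^2 - 40*d^2*m + 40*d^2 + 9*d*m^4 + 54*d*m^3 - 72*d*m + 2*m^5 + 7*m^4 - 4*m^3 - 12*m^2)/(m^4 + 6*m^3 + 13*m^2 + 12*m + 4)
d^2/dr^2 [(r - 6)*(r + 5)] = 2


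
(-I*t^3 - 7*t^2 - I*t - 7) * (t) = -I*t^4 - 7*t^3 - I*t^2 - 7*t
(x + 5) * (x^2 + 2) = x^3 + 5*x^2 + 2*x + 10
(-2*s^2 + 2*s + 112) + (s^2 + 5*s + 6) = -s^2 + 7*s + 118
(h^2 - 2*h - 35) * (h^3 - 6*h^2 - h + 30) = h^5 - 8*h^4 - 24*h^3 + 242*h^2 - 25*h - 1050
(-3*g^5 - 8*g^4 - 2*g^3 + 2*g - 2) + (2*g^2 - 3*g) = -3*g^5 - 8*g^4 - 2*g^3 + 2*g^2 - g - 2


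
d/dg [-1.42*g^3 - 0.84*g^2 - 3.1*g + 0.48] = -4.26*g^2 - 1.68*g - 3.1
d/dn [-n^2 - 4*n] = -2*n - 4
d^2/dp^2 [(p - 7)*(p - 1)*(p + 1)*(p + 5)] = 12*p^2 - 12*p - 72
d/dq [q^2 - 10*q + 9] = 2*q - 10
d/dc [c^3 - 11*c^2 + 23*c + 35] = 3*c^2 - 22*c + 23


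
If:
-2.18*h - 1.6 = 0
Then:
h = -0.73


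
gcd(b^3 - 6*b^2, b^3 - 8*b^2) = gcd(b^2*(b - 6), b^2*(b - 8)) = b^2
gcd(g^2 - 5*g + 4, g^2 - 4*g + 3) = g - 1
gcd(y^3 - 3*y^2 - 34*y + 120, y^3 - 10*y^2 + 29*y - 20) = y^2 - 9*y + 20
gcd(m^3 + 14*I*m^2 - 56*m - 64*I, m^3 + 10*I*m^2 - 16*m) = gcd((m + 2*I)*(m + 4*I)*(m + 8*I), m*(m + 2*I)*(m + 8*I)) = m^2 + 10*I*m - 16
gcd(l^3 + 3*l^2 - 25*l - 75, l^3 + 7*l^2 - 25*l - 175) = l^2 - 25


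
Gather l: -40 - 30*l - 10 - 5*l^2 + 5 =-5*l^2 - 30*l - 45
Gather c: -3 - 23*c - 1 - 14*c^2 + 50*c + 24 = -14*c^2 + 27*c + 20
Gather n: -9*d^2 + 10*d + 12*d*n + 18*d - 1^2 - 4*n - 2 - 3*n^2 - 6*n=-9*d^2 + 28*d - 3*n^2 + n*(12*d - 10) - 3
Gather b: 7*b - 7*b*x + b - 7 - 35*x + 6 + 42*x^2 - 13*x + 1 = b*(8 - 7*x) + 42*x^2 - 48*x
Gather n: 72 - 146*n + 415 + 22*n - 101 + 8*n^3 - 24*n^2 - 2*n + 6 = 8*n^3 - 24*n^2 - 126*n + 392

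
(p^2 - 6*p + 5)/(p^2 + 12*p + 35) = (p^2 - 6*p + 5)/(p^2 + 12*p + 35)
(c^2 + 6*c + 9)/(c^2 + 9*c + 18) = (c + 3)/(c + 6)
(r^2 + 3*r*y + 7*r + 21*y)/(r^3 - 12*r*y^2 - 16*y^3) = (-r^2 - 3*r*y - 7*r - 21*y)/(-r^3 + 12*r*y^2 + 16*y^3)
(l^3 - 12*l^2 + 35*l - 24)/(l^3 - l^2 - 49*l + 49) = (l^2 - 11*l + 24)/(l^2 - 49)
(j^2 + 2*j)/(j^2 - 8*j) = (j + 2)/(j - 8)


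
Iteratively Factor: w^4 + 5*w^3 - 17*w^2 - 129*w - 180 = (w - 5)*(w^3 + 10*w^2 + 33*w + 36) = (w - 5)*(w + 3)*(w^2 + 7*w + 12) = (w - 5)*(w + 3)*(w + 4)*(w + 3)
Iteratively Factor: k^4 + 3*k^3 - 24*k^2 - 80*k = (k)*(k^3 + 3*k^2 - 24*k - 80) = k*(k + 4)*(k^2 - k - 20) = k*(k - 5)*(k + 4)*(k + 4)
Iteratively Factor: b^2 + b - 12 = (b + 4)*(b - 3)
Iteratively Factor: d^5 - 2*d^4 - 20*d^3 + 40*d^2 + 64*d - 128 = (d - 2)*(d^4 - 20*d^2 + 64) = (d - 2)^2*(d^3 + 2*d^2 - 16*d - 32) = (d - 2)^2*(d + 4)*(d^2 - 2*d - 8) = (d - 4)*(d - 2)^2*(d + 4)*(d + 2)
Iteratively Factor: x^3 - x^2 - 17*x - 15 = (x - 5)*(x^2 + 4*x + 3) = (x - 5)*(x + 3)*(x + 1)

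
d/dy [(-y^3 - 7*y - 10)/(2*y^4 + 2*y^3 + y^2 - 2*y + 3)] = (2*y^6 + 41*y^4 + 112*y^3 + 58*y^2 + 20*y - 41)/(4*y^8 + 8*y^7 + 8*y^6 - 4*y^5 + 5*y^4 + 8*y^3 + 10*y^2 - 12*y + 9)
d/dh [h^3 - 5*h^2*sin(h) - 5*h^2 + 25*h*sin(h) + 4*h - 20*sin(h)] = -5*h^2*cos(h) + 3*h^2 - 10*h*sin(h) + 25*h*cos(h) - 10*h + 25*sin(h) - 20*cos(h) + 4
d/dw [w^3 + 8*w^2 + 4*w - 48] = 3*w^2 + 16*w + 4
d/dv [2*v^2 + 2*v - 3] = 4*v + 2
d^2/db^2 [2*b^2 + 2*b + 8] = 4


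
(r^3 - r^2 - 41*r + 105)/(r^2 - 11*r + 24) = (r^2 + 2*r - 35)/(r - 8)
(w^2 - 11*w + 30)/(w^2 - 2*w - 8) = (-w^2 + 11*w - 30)/(-w^2 + 2*w + 8)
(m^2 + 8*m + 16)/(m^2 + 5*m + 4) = (m + 4)/(m + 1)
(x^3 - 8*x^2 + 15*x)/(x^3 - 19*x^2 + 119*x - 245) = x*(x - 3)/(x^2 - 14*x + 49)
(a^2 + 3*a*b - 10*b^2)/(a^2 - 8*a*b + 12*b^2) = (a + 5*b)/(a - 6*b)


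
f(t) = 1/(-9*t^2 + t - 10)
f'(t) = (18*t - 1)/(-9*t^2 + t - 10)^2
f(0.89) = -0.06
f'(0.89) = 0.06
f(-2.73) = -0.01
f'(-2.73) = -0.01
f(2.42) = -0.02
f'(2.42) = 0.01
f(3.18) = -0.01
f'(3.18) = 0.01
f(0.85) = -0.06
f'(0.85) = 0.06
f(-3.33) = -0.01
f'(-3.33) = -0.00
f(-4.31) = -0.01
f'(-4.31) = -0.00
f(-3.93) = -0.01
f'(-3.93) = -0.00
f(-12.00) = 0.00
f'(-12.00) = 0.00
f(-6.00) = 0.00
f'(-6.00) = 0.00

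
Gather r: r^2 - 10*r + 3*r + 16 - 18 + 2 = r^2 - 7*r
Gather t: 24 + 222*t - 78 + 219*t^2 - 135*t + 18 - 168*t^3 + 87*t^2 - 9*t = -168*t^3 + 306*t^2 + 78*t - 36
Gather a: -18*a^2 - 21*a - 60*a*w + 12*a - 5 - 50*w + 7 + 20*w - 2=-18*a^2 + a*(-60*w - 9) - 30*w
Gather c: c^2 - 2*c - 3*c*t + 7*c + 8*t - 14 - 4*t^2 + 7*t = c^2 + c*(5 - 3*t) - 4*t^2 + 15*t - 14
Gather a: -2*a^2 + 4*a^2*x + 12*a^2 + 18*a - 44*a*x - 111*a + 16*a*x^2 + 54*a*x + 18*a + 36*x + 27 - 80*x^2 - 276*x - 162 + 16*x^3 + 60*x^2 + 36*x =a^2*(4*x + 10) + a*(16*x^2 + 10*x - 75) + 16*x^3 - 20*x^2 - 204*x - 135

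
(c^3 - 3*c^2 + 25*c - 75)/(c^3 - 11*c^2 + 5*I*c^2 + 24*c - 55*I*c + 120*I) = (c - 5*I)/(c - 8)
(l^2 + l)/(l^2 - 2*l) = (l + 1)/(l - 2)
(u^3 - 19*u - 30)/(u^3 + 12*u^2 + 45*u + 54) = (u^2 - 3*u - 10)/(u^2 + 9*u + 18)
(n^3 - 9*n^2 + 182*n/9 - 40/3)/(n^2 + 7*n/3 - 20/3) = (n^2 - 22*n/3 + 8)/(n + 4)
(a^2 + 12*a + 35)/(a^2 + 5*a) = (a + 7)/a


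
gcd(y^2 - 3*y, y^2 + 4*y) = y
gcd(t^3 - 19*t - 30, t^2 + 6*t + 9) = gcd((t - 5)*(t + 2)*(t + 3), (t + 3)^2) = t + 3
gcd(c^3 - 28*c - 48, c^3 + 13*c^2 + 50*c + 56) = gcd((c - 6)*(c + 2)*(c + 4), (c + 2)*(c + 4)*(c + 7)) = c^2 + 6*c + 8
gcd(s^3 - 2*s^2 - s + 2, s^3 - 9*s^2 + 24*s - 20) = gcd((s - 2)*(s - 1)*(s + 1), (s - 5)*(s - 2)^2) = s - 2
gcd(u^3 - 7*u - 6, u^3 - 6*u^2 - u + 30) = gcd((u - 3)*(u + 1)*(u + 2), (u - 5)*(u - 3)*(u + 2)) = u^2 - u - 6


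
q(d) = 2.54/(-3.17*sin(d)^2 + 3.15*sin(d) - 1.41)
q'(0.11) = -5.10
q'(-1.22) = -0.15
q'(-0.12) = -2.94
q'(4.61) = 0.04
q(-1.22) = -0.35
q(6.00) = -1.00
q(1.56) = -1.78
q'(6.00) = -1.86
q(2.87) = -3.20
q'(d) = 2.54*(6.34*sin(d)*cos(d) - 3.15*cos(d))/(-3.17*sin(d)^2 + 3.15*sin(d) - 1.41)^2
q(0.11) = -2.30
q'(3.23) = 3.20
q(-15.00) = -0.53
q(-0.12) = -1.39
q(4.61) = -0.33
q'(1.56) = 0.04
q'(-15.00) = 0.61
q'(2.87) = 5.64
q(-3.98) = -3.10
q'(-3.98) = -3.95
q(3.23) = -1.48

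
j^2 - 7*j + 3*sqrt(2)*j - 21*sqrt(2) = (j - 7)*(j + 3*sqrt(2))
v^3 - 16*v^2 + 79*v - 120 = (v - 8)*(v - 5)*(v - 3)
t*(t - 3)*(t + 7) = t^3 + 4*t^2 - 21*t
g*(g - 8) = g^2 - 8*g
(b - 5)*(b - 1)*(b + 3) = b^3 - 3*b^2 - 13*b + 15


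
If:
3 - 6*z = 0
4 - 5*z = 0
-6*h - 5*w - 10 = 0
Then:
No Solution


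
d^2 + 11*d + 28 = (d + 4)*(d + 7)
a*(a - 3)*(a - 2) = a^3 - 5*a^2 + 6*a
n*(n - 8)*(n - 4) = n^3 - 12*n^2 + 32*n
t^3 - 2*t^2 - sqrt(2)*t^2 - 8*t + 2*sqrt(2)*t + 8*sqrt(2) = (t - 4)*(t + 2)*(t - sqrt(2))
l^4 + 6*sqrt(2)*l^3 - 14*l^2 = l^2*(l - sqrt(2))*(l + 7*sqrt(2))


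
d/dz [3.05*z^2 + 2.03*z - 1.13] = 6.1*z + 2.03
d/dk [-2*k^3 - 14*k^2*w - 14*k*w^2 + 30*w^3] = -6*k^2 - 28*k*w - 14*w^2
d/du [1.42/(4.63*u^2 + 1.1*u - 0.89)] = (-13.1492*u - 1.562)/(4.63*u^2 + 1.1*u - 0.89)^2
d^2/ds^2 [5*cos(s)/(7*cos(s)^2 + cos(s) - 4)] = 5*(7*(1 - cos(s)^2)^2 - 49*cos(s)^5 - 70*cos(s)^3 + 10*cos(s)^2 + 152*cos(s) + 1)/(7*cos(s)^2 + cos(s) - 4)^3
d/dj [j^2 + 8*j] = 2*j + 8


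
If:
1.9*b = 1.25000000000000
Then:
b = 0.66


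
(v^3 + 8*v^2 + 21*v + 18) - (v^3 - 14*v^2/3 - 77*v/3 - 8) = 38*v^2/3 + 140*v/3 + 26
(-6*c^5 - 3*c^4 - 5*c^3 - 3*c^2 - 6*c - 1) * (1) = -6*c^5 - 3*c^4 - 5*c^3 - 3*c^2 - 6*c - 1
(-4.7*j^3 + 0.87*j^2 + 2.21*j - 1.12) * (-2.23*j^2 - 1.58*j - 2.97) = 10.481*j^5 + 5.4859*j^4 + 7.6561*j^3 - 3.5781*j^2 - 4.7941*j + 3.3264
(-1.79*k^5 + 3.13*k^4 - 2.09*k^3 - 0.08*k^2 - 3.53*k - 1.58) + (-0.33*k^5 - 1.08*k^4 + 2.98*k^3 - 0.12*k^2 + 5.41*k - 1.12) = -2.12*k^5 + 2.05*k^4 + 0.89*k^3 - 0.2*k^2 + 1.88*k - 2.7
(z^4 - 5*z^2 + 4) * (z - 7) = z^5 - 7*z^4 - 5*z^3 + 35*z^2 + 4*z - 28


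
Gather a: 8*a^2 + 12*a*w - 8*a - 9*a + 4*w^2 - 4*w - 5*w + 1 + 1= 8*a^2 + a*(12*w - 17) + 4*w^2 - 9*w + 2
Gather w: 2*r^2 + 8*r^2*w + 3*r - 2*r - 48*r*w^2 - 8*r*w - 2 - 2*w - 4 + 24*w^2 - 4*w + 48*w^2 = 2*r^2 + r + w^2*(72 - 48*r) + w*(8*r^2 - 8*r - 6) - 6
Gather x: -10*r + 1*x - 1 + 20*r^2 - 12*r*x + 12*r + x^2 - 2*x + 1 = 20*r^2 + 2*r + x^2 + x*(-12*r - 1)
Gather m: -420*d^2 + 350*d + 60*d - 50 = -420*d^2 + 410*d - 50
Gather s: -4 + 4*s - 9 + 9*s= 13*s - 13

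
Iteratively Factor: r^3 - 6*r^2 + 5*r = (r - 1)*(r^2 - 5*r) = (r - 5)*(r - 1)*(r)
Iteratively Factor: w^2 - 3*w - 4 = (w - 4)*(w + 1)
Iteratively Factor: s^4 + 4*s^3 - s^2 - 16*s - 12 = (s + 2)*(s^3 + 2*s^2 - 5*s - 6) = (s + 2)*(s + 3)*(s^2 - s - 2) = (s - 2)*(s + 2)*(s + 3)*(s + 1)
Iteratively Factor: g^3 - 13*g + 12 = (g - 3)*(g^2 + 3*g - 4) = (g - 3)*(g + 4)*(g - 1)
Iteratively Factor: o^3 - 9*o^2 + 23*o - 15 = (o - 3)*(o^2 - 6*o + 5) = (o - 5)*(o - 3)*(o - 1)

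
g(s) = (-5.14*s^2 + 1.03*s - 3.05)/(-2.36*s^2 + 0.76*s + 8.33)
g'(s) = (1.03 - 10.28*s)/(-2.36*s^2 + 0.76*s + 8.33) + (4.72*s - 0.76)*(-5.14*s^2 + 1.03*s - 3.05)/(-2.36*s^2 + 0.76*s + 8.33)^2 = (-1.4756*s^2 - 100.0284*s + 10.8979)/(5.5696*s^4 - 3.5872*s^3 - 38.74*s^2 + 12.6616*s + 69.3889)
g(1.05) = -1.17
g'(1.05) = -2.25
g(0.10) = -0.36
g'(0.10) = 0.01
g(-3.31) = 3.13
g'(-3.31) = 0.81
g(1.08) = -1.24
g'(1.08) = -2.41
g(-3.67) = 2.90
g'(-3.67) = 0.52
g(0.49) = -0.46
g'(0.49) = -0.58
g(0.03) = -0.36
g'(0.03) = 0.11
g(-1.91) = 13.73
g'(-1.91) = 65.59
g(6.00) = 2.52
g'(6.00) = -0.12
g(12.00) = 2.27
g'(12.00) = -0.01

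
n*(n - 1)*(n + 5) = n^3 + 4*n^2 - 5*n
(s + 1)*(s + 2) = s^2 + 3*s + 2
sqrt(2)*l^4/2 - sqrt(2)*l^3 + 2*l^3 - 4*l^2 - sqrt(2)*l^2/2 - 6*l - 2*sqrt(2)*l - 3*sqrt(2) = (l - 3)*(l + sqrt(2))^2*(sqrt(2)*l/2 + sqrt(2)/2)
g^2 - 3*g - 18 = (g - 6)*(g + 3)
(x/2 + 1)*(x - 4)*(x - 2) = x^3/2 - 2*x^2 - 2*x + 8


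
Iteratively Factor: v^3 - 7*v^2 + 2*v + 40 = (v + 2)*(v^2 - 9*v + 20) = (v - 5)*(v + 2)*(v - 4)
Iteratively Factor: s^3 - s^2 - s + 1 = (s + 1)*(s^2 - 2*s + 1) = (s - 1)*(s + 1)*(s - 1)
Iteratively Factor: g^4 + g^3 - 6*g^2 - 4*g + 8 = (g + 2)*(g^3 - g^2 - 4*g + 4) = (g - 1)*(g + 2)*(g^2 - 4) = (g - 1)*(g + 2)^2*(g - 2)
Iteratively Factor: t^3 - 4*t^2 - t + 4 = (t + 1)*(t^2 - 5*t + 4) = (t - 4)*(t + 1)*(t - 1)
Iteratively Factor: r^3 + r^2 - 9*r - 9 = (r + 1)*(r^2 - 9) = (r - 3)*(r + 1)*(r + 3)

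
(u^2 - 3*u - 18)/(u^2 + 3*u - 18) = (u^2 - 3*u - 18)/(u^2 + 3*u - 18)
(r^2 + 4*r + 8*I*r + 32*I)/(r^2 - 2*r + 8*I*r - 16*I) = (r + 4)/(r - 2)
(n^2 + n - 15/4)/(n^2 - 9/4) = (2*n + 5)/(2*n + 3)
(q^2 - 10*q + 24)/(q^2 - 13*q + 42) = (q - 4)/(q - 7)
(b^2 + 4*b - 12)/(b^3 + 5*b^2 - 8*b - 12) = 1/(b + 1)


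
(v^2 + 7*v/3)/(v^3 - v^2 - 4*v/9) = 3*(3*v + 7)/(9*v^2 - 9*v - 4)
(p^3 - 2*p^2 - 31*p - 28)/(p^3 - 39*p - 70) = (p^2 + 5*p + 4)/(p^2 + 7*p + 10)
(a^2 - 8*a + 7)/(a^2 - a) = (a - 7)/a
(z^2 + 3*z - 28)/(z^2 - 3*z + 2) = (z^2 + 3*z - 28)/(z^2 - 3*z + 2)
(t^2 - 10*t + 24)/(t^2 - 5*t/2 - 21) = 2*(t - 4)/(2*t + 7)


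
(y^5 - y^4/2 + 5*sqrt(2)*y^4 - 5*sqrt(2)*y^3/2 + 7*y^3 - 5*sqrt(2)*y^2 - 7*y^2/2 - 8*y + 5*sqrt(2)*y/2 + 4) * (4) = 4*y^5 - 2*y^4 + 20*sqrt(2)*y^4 - 10*sqrt(2)*y^3 + 28*y^3 - 20*sqrt(2)*y^2 - 14*y^2 - 32*y + 10*sqrt(2)*y + 16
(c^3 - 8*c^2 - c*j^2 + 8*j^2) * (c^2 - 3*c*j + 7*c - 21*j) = c^5 - 3*c^4*j - c^4 - c^3*j^2 + 3*c^3*j - 56*c^3 + 3*c^2*j^3 + c^2*j^2 + 168*c^2*j - 3*c*j^3 + 56*c*j^2 - 168*j^3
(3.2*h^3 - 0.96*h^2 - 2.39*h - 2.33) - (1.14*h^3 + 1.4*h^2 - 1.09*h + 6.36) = 2.06*h^3 - 2.36*h^2 - 1.3*h - 8.69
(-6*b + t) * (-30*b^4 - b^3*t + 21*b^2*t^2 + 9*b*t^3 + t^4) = 180*b^5 - 24*b^4*t - 127*b^3*t^2 - 33*b^2*t^3 + 3*b*t^4 + t^5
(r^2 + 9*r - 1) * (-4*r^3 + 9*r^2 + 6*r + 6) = -4*r^5 - 27*r^4 + 91*r^3 + 51*r^2 + 48*r - 6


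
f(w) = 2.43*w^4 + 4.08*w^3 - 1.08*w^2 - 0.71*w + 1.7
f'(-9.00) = -6075.71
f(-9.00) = 12889.52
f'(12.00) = 18532.09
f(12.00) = 57276.38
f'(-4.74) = -750.61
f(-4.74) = 772.94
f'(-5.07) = -941.88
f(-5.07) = 1051.42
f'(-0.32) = 0.92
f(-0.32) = 1.71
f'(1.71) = 79.99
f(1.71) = 38.51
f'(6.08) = 2623.25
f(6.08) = 4195.09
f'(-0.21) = 0.19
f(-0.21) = 1.77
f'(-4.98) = -886.87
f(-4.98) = 969.14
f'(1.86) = 100.16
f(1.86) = 51.98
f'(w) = 9.72*w^3 + 12.24*w^2 - 2.16*w - 0.71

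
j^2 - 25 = (j - 5)*(j + 5)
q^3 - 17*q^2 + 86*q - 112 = (q - 8)*(q - 7)*(q - 2)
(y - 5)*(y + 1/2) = y^2 - 9*y/2 - 5/2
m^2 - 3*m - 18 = (m - 6)*(m + 3)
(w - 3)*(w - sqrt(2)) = w^2 - 3*w - sqrt(2)*w + 3*sqrt(2)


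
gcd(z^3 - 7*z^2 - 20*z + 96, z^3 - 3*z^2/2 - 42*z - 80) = z^2 - 4*z - 32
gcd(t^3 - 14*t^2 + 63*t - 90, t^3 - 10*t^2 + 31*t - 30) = t^2 - 8*t + 15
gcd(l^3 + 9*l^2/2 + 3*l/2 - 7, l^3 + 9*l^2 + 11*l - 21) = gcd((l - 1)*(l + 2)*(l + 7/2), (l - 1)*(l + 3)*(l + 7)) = l - 1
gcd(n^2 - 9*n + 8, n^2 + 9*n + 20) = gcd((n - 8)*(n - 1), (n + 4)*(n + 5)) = 1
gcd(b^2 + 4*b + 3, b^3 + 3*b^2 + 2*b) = b + 1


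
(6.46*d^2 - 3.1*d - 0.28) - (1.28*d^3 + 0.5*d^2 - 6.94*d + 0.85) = -1.28*d^3 + 5.96*d^2 + 3.84*d - 1.13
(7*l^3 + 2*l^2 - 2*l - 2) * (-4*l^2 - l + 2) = -28*l^5 - 15*l^4 + 20*l^3 + 14*l^2 - 2*l - 4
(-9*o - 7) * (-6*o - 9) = 54*o^2 + 123*o + 63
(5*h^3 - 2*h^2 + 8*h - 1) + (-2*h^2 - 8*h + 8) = 5*h^3 - 4*h^2 + 7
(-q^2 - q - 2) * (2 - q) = q^3 - q^2 - 4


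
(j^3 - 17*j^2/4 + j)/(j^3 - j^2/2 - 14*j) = (4*j - 1)/(2*(2*j + 7))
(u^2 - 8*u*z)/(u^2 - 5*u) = (u - 8*z)/(u - 5)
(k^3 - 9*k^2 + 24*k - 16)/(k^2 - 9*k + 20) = (k^2 - 5*k + 4)/(k - 5)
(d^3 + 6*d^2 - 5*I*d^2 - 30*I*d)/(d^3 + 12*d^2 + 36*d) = (d - 5*I)/(d + 6)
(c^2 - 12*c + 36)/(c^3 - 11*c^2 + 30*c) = (c - 6)/(c*(c - 5))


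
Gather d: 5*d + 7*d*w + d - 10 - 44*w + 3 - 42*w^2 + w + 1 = d*(7*w + 6) - 42*w^2 - 43*w - 6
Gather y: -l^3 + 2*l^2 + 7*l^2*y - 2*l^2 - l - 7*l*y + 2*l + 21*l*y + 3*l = -l^3 + 4*l + y*(7*l^2 + 14*l)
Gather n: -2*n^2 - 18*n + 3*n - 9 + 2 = -2*n^2 - 15*n - 7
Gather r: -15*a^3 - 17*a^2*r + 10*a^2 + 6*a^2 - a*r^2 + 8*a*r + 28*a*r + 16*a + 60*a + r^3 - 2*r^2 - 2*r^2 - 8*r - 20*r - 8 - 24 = -15*a^3 + 16*a^2 + 76*a + r^3 + r^2*(-a - 4) + r*(-17*a^2 + 36*a - 28) - 32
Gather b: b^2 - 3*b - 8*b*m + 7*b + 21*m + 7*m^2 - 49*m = b^2 + b*(4 - 8*m) + 7*m^2 - 28*m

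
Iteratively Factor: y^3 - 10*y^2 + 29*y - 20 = (y - 4)*(y^2 - 6*y + 5) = (y - 5)*(y - 4)*(y - 1)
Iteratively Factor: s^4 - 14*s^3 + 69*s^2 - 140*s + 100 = (s - 5)*(s^3 - 9*s^2 + 24*s - 20) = (s - 5)^2*(s^2 - 4*s + 4) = (s - 5)^2*(s - 2)*(s - 2)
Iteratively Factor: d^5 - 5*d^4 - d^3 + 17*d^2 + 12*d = (d + 1)*(d^4 - 6*d^3 + 5*d^2 + 12*d) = (d - 3)*(d + 1)*(d^3 - 3*d^2 - 4*d) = (d - 3)*(d + 1)^2*(d^2 - 4*d) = (d - 4)*(d - 3)*(d + 1)^2*(d)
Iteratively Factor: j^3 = (j)*(j^2) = j^2*(j)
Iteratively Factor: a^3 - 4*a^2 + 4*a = (a - 2)*(a^2 - 2*a) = a*(a - 2)*(a - 2)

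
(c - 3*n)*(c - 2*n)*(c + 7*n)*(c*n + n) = c^4*n + 2*c^3*n^2 + c^3*n - 29*c^2*n^3 + 2*c^2*n^2 + 42*c*n^4 - 29*c*n^3 + 42*n^4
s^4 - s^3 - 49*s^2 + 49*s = s*(s - 7)*(s - 1)*(s + 7)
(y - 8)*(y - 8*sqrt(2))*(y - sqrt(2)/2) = y^3 - 17*sqrt(2)*y^2/2 - 8*y^2 + 8*y + 68*sqrt(2)*y - 64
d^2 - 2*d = d*(d - 2)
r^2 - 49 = (r - 7)*(r + 7)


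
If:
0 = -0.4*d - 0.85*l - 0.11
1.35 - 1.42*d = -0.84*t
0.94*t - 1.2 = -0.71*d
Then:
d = 1.18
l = -0.68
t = 0.39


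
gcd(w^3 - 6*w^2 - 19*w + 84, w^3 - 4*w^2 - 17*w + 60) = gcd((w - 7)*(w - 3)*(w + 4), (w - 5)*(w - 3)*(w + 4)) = w^2 + w - 12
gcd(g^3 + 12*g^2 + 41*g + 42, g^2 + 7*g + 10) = g + 2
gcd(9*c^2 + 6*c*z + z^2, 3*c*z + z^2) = 3*c + z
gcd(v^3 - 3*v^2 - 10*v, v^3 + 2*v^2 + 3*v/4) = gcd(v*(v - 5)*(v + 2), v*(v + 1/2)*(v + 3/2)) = v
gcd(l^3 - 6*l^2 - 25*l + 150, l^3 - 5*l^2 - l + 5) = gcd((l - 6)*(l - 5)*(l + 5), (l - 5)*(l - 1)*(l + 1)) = l - 5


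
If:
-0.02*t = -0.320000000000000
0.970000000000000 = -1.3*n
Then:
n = -0.75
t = 16.00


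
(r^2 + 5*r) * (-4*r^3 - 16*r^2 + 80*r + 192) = -4*r^5 - 36*r^4 + 592*r^2 + 960*r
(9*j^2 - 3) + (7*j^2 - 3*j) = 16*j^2 - 3*j - 3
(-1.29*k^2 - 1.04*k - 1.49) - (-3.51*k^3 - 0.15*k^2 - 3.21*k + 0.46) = 3.51*k^3 - 1.14*k^2 + 2.17*k - 1.95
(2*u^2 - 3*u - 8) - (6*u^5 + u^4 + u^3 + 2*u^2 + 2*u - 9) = -6*u^5 - u^4 - u^3 - 5*u + 1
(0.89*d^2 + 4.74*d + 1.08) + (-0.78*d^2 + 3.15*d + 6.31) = 0.11*d^2 + 7.89*d + 7.39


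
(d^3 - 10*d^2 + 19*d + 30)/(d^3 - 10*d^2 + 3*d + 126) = (d^2 - 4*d - 5)/(d^2 - 4*d - 21)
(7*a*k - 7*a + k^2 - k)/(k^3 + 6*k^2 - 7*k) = (7*a + k)/(k*(k + 7))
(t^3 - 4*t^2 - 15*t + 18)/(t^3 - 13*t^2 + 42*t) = (t^2 + 2*t - 3)/(t*(t - 7))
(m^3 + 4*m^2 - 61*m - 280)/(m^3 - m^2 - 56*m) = (m + 5)/m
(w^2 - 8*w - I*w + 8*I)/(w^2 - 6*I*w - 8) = (-w^2 + 8*w + I*w - 8*I)/(-w^2 + 6*I*w + 8)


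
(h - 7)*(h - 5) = h^2 - 12*h + 35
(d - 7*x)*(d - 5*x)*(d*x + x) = d^3*x - 12*d^2*x^2 + d^2*x + 35*d*x^3 - 12*d*x^2 + 35*x^3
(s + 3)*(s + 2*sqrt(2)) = s^2 + 2*sqrt(2)*s + 3*s + 6*sqrt(2)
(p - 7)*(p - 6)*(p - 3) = p^3 - 16*p^2 + 81*p - 126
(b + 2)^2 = b^2 + 4*b + 4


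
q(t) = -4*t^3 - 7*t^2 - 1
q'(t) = -12*t^2 - 14*t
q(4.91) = -643.24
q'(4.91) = -358.04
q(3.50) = -258.25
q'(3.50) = -196.00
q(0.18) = -1.25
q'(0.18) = -2.91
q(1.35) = -23.60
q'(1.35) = -40.77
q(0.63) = -4.78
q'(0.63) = -13.58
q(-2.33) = 11.60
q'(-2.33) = -32.53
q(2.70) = -130.76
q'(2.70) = -125.28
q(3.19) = -202.08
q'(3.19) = -166.77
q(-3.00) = 44.00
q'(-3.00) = -66.00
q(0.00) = -1.00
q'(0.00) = 0.00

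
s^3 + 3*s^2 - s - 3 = (s - 1)*(s + 1)*(s + 3)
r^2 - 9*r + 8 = (r - 8)*(r - 1)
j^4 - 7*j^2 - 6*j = j*(j - 3)*(j + 1)*(j + 2)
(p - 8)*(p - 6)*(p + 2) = p^3 - 12*p^2 + 20*p + 96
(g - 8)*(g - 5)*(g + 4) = g^3 - 9*g^2 - 12*g + 160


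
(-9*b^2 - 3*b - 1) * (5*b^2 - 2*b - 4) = -45*b^4 + 3*b^3 + 37*b^2 + 14*b + 4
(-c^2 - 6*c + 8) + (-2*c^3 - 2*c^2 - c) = -2*c^3 - 3*c^2 - 7*c + 8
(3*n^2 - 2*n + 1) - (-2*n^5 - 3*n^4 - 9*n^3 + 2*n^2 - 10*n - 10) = 2*n^5 + 3*n^4 + 9*n^3 + n^2 + 8*n + 11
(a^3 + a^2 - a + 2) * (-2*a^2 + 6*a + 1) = -2*a^5 + 4*a^4 + 9*a^3 - 9*a^2 + 11*a + 2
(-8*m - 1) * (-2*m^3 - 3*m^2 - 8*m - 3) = 16*m^4 + 26*m^3 + 67*m^2 + 32*m + 3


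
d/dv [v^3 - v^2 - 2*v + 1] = 3*v^2 - 2*v - 2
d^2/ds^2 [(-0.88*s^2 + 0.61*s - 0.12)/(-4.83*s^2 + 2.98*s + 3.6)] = (-3.12887400000002*s^3 + 108.605448*s^2 - 74.003328*s + 42.202176)/(112.678587*s^6 - 208.560366*s^5 - 123.275124*s^4 + 284.433848*s^3 + 91.88208*s^2 - 115.8624*s - 46.656)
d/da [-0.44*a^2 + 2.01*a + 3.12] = 2.01 - 0.88*a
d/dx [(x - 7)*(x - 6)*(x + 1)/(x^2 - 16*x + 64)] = (x^3 - 24*x^2 + 163*x - 316)/(x^3 - 24*x^2 + 192*x - 512)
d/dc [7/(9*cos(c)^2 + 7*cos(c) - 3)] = 7*(18*cos(c) + 7)*sin(c)/(9*cos(c)^2 + 7*cos(c) - 3)^2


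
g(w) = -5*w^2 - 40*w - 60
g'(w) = -10*w - 40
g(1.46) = -129.06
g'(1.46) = -54.60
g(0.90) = -100.05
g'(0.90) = -49.00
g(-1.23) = -18.36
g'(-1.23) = -27.70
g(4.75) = -362.81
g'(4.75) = -87.50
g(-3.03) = 15.30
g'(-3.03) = -9.70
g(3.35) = -250.11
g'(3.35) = -73.50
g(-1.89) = -2.26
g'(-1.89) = -21.10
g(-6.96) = -23.81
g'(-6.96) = 29.60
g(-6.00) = 0.00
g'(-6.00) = 20.00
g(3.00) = -225.00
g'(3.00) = -70.00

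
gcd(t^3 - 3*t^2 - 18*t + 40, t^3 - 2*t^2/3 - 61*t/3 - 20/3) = t^2 - t - 20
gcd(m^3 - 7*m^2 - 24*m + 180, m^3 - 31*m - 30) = m^2 - m - 30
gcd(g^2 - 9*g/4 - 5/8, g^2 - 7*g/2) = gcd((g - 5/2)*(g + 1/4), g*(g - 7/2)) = 1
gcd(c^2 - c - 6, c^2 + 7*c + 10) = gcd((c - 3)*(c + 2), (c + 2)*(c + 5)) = c + 2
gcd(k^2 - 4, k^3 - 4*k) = k^2 - 4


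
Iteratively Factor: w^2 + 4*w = (w + 4)*(w)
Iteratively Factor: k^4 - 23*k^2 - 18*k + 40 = (k + 4)*(k^3 - 4*k^2 - 7*k + 10) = (k - 5)*(k + 4)*(k^2 + k - 2) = (k - 5)*(k - 1)*(k + 4)*(k + 2)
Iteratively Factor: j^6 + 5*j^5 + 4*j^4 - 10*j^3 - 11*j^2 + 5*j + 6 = (j + 1)*(j^5 + 4*j^4 - 10*j^2 - j + 6) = (j + 1)*(j + 2)*(j^4 + 2*j^3 - 4*j^2 - 2*j + 3) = (j - 1)*(j + 1)*(j + 2)*(j^3 + 3*j^2 - j - 3) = (j - 1)*(j + 1)*(j + 2)*(j + 3)*(j^2 - 1) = (j - 1)^2*(j + 1)*(j + 2)*(j + 3)*(j + 1)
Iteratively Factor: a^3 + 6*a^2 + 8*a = (a + 2)*(a^2 + 4*a) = a*(a + 2)*(a + 4)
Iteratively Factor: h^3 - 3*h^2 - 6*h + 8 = (h - 1)*(h^2 - 2*h - 8) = (h - 1)*(h + 2)*(h - 4)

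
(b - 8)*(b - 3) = b^2 - 11*b + 24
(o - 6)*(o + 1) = o^2 - 5*o - 6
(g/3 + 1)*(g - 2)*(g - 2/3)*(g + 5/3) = g^4/3 + 2*g^3/3 - 55*g^2/27 - 64*g/27 + 20/9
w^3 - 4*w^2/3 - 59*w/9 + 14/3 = (w - 3)*(w - 2/3)*(w + 7/3)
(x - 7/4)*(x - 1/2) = x^2 - 9*x/4 + 7/8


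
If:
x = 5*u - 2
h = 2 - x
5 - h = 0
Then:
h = 5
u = -1/5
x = -3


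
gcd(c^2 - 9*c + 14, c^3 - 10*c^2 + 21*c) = c - 7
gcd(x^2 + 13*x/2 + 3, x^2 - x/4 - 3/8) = x + 1/2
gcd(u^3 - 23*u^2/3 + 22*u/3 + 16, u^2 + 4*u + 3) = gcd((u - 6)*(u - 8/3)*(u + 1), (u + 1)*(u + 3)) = u + 1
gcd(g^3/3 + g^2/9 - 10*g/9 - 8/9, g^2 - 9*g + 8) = 1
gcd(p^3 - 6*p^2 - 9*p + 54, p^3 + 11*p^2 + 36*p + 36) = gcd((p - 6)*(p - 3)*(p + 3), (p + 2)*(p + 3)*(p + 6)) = p + 3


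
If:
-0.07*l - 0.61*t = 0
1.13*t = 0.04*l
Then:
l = 0.00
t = 0.00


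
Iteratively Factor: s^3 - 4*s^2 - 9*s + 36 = (s + 3)*(s^2 - 7*s + 12) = (s - 4)*(s + 3)*(s - 3)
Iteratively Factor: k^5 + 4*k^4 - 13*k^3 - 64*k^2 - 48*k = (k + 3)*(k^4 + k^3 - 16*k^2 - 16*k) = k*(k + 3)*(k^3 + k^2 - 16*k - 16) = k*(k + 3)*(k + 4)*(k^2 - 3*k - 4) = k*(k + 1)*(k + 3)*(k + 4)*(k - 4)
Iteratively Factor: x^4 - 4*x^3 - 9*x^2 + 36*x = (x - 3)*(x^3 - x^2 - 12*x) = x*(x - 3)*(x^2 - x - 12) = x*(x - 4)*(x - 3)*(x + 3)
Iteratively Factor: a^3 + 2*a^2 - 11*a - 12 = (a + 1)*(a^2 + a - 12) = (a - 3)*(a + 1)*(a + 4)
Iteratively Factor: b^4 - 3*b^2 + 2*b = (b + 2)*(b^3 - 2*b^2 + b) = (b - 1)*(b + 2)*(b^2 - b) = b*(b - 1)*(b + 2)*(b - 1)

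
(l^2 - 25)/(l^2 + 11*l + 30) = (l - 5)/(l + 6)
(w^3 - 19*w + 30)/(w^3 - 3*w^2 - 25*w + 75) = (w - 2)/(w - 5)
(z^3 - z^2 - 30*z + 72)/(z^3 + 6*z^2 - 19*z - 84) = (z^2 + 3*z - 18)/(z^2 + 10*z + 21)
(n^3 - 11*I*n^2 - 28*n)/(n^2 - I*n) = (n^2 - 11*I*n - 28)/(n - I)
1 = 1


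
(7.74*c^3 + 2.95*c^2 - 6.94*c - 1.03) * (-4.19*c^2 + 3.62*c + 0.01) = -32.4306*c^5 + 15.6583*c^4 + 39.835*c^3 - 20.7776*c^2 - 3.798*c - 0.0103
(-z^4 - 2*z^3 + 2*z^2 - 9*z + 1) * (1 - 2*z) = 2*z^5 + 3*z^4 - 6*z^3 + 20*z^2 - 11*z + 1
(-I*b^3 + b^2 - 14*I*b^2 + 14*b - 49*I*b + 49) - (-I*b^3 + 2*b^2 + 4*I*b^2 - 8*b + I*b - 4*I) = -b^2 - 18*I*b^2 + 22*b - 50*I*b + 49 + 4*I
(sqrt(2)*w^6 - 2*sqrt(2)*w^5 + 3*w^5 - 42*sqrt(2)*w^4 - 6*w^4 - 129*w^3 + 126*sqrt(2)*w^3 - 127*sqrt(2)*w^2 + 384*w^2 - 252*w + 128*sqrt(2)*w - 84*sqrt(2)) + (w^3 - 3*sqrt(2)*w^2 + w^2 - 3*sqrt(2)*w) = sqrt(2)*w^6 - 2*sqrt(2)*w^5 + 3*w^5 - 42*sqrt(2)*w^4 - 6*w^4 - 128*w^3 + 126*sqrt(2)*w^3 - 130*sqrt(2)*w^2 + 385*w^2 - 252*w + 125*sqrt(2)*w - 84*sqrt(2)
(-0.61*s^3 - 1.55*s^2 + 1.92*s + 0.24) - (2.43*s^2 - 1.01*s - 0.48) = -0.61*s^3 - 3.98*s^2 + 2.93*s + 0.72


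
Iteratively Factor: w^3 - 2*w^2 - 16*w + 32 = (w + 4)*(w^2 - 6*w + 8) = (w - 2)*(w + 4)*(w - 4)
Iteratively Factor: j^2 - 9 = (j + 3)*(j - 3)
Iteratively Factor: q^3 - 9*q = (q + 3)*(q^2 - 3*q) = (q - 3)*(q + 3)*(q)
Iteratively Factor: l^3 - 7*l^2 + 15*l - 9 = (l - 3)*(l^2 - 4*l + 3) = (l - 3)^2*(l - 1)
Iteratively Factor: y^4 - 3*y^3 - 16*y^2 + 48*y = (y - 3)*(y^3 - 16*y) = y*(y - 3)*(y^2 - 16) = y*(y - 3)*(y + 4)*(y - 4)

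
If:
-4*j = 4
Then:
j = -1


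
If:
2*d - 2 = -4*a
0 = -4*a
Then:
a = 0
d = 1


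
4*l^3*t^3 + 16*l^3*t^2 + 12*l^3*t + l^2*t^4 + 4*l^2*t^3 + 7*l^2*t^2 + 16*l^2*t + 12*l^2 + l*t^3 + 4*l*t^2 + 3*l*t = (4*l + t)*(t + 3)*(l*t + 1)*(l*t + l)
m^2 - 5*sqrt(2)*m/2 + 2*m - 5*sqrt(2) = (m + 2)*(m - 5*sqrt(2)/2)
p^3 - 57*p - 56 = (p - 8)*(p + 1)*(p + 7)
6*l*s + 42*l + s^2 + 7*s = (6*l + s)*(s + 7)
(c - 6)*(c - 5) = c^2 - 11*c + 30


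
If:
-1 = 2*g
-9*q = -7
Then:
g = -1/2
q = 7/9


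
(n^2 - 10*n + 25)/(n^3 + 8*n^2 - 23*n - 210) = (n - 5)/(n^2 + 13*n + 42)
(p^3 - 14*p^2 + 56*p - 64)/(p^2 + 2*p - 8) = (p^2 - 12*p + 32)/(p + 4)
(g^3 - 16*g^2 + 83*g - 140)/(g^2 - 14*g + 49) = (g^2 - 9*g + 20)/(g - 7)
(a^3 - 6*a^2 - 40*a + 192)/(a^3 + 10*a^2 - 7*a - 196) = (a^2 - 2*a - 48)/(a^2 + 14*a + 49)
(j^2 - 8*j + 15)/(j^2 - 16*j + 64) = (j^2 - 8*j + 15)/(j^2 - 16*j + 64)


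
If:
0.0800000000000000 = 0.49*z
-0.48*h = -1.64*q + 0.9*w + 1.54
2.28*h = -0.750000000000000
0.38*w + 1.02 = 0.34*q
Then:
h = -0.33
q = -1.24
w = -3.79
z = 0.16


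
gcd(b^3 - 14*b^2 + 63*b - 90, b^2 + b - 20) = 1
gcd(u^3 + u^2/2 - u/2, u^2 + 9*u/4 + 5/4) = u + 1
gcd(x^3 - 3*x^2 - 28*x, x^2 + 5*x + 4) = x + 4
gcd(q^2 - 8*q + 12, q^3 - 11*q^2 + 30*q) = q - 6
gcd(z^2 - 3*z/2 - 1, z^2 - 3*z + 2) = z - 2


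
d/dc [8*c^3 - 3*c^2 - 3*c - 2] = 24*c^2 - 6*c - 3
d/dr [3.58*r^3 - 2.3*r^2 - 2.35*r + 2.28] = 10.74*r^2 - 4.6*r - 2.35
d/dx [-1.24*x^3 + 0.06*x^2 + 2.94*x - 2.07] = -3.72*x^2 + 0.12*x + 2.94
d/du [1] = 0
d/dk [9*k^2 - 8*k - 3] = 18*k - 8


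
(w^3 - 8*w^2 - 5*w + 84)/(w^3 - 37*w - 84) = (w - 4)/(w + 4)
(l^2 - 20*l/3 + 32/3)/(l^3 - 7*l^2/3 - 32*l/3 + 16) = (3*l - 8)/(3*l^2 + 5*l - 12)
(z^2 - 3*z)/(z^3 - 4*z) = (z - 3)/(z^2 - 4)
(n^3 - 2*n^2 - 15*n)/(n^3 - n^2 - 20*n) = (n + 3)/(n + 4)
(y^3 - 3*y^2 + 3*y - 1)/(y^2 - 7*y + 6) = (y^2 - 2*y + 1)/(y - 6)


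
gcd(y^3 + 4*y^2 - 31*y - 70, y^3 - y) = 1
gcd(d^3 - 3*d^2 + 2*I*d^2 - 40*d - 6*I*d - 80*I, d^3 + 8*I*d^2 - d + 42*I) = 1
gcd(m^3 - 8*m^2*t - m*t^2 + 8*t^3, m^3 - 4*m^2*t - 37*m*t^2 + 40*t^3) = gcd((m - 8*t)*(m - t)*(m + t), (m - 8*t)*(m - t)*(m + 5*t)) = m^2 - 9*m*t + 8*t^2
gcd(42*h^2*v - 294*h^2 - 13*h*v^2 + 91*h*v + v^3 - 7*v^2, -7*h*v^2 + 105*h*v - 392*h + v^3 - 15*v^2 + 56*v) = -7*h*v + 49*h + v^2 - 7*v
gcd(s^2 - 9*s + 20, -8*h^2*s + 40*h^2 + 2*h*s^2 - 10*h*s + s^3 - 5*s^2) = s - 5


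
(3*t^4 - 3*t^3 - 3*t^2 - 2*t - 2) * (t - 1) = 3*t^5 - 6*t^4 + t^2 + 2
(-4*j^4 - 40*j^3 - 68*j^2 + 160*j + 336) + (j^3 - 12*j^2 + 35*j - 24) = -4*j^4 - 39*j^3 - 80*j^2 + 195*j + 312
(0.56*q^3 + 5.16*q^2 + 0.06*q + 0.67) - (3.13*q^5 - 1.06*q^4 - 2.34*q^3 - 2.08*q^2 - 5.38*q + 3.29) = -3.13*q^5 + 1.06*q^4 + 2.9*q^3 + 7.24*q^2 + 5.44*q - 2.62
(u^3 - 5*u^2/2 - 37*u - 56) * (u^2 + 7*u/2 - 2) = u^5 + u^4 - 191*u^3/4 - 361*u^2/2 - 122*u + 112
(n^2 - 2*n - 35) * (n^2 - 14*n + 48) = n^4 - 16*n^3 + 41*n^2 + 394*n - 1680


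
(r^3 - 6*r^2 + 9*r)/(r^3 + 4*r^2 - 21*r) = (r - 3)/(r + 7)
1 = 1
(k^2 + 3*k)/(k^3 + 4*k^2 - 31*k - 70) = k*(k + 3)/(k^3 + 4*k^2 - 31*k - 70)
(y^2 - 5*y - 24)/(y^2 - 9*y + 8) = (y + 3)/(y - 1)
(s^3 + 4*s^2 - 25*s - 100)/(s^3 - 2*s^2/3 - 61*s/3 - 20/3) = 3*(s + 5)/(3*s + 1)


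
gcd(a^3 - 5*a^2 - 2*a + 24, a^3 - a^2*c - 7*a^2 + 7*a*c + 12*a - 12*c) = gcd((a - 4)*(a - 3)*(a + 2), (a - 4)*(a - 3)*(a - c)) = a^2 - 7*a + 12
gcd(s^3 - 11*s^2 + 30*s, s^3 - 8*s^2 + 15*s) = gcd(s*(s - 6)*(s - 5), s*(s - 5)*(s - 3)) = s^2 - 5*s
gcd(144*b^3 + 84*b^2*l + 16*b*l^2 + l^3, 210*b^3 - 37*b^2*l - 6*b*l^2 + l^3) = 6*b + l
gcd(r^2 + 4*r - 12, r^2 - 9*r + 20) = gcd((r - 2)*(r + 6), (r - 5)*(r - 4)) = 1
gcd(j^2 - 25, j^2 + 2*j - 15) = j + 5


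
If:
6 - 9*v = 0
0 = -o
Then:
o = 0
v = 2/3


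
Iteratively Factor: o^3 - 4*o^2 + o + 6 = (o - 3)*(o^2 - o - 2) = (o - 3)*(o - 2)*(o + 1)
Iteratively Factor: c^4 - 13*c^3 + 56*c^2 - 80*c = (c - 4)*(c^3 - 9*c^2 + 20*c) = (c - 5)*(c - 4)*(c^2 - 4*c) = (c - 5)*(c - 4)^2*(c)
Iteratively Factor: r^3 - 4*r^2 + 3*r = (r - 3)*(r^2 - r) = (r - 3)*(r - 1)*(r)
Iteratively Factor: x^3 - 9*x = (x - 3)*(x^2 + 3*x) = (x - 3)*(x + 3)*(x)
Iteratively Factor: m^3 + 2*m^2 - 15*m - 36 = (m - 4)*(m^2 + 6*m + 9) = (m - 4)*(m + 3)*(m + 3)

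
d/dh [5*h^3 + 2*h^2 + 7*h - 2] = 15*h^2 + 4*h + 7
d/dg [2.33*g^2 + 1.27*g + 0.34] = 4.66*g + 1.27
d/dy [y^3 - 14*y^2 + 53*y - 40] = 3*y^2 - 28*y + 53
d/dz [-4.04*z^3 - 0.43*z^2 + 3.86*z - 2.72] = -12.12*z^2 - 0.86*z + 3.86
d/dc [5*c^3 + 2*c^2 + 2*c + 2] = 15*c^2 + 4*c + 2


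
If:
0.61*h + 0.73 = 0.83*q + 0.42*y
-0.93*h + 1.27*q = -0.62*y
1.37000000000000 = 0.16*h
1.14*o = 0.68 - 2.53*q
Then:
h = 8.56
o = 41.49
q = -18.43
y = 50.59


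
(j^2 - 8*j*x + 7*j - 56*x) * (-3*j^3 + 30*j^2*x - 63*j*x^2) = -3*j^5 + 54*j^4*x - 21*j^4 - 303*j^3*x^2 + 378*j^3*x + 504*j^2*x^3 - 2121*j^2*x^2 + 3528*j*x^3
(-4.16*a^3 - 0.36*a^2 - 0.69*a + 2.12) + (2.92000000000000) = -4.16*a^3 - 0.36*a^2 - 0.69*a + 5.04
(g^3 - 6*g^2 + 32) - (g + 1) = g^3 - 6*g^2 - g + 31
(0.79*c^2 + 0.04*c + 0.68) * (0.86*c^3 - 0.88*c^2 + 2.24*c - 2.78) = 0.6794*c^5 - 0.6608*c^4 + 2.3192*c^3 - 2.705*c^2 + 1.412*c - 1.8904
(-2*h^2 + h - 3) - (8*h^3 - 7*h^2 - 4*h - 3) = -8*h^3 + 5*h^2 + 5*h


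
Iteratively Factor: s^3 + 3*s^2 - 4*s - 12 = (s - 2)*(s^2 + 5*s + 6) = (s - 2)*(s + 2)*(s + 3)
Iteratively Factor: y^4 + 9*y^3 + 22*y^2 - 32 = (y + 4)*(y^3 + 5*y^2 + 2*y - 8) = (y + 4)^2*(y^2 + y - 2) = (y + 2)*(y + 4)^2*(y - 1)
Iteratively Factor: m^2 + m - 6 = (m + 3)*(m - 2)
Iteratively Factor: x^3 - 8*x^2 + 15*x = (x)*(x^2 - 8*x + 15) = x*(x - 5)*(x - 3)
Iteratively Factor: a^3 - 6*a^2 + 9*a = (a)*(a^2 - 6*a + 9) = a*(a - 3)*(a - 3)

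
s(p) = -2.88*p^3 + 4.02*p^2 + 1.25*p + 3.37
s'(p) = -8.64*p^2 + 8.04*p + 1.25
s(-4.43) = 327.11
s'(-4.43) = -203.93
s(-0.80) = 6.42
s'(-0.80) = -10.71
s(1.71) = 2.86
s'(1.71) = -10.27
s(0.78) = 5.42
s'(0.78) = 2.26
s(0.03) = 3.41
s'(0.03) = 1.48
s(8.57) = -1503.41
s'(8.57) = -564.41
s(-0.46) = 3.93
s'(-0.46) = -4.28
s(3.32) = -53.56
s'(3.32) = -67.29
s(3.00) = -34.46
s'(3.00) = -52.39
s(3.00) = -34.46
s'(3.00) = -52.39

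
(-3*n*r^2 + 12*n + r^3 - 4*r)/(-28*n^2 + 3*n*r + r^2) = (-3*n*r^2 + 12*n + r^3 - 4*r)/(-28*n^2 + 3*n*r + r^2)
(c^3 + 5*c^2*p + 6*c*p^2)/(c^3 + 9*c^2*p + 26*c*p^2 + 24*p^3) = c/(c + 4*p)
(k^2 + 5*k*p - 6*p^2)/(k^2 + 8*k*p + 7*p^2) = (k^2 + 5*k*p - 6*p^2)/(k^2 + 8*k*p + 7*p^2)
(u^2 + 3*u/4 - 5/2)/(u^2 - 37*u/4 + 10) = (u + 2)/(u - 8)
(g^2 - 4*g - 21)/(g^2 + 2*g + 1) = (g^2 - 4*g - 21)/(g^2 + 2*g + 1)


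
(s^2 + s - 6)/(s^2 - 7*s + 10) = (s + 3)/(s - 5)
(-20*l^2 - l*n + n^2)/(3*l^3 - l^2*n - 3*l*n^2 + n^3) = (-20*l^2 - l*n + n^2)/(3*l^3 - l^2*n - 3*l*n^2 + n^3)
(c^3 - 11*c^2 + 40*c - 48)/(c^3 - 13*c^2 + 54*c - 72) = (c - 4)/(c - 6)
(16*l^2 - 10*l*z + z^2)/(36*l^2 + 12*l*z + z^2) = (16*l^2 - 10*l*z + z^2)/(36*l^2 + 12*l*z + z^2)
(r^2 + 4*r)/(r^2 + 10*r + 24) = r/(r + 6)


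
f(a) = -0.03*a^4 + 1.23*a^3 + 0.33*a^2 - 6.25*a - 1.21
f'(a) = -0.12*a^3 + 3.69*a^2 + 0.66*a - 6.25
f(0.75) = -5.20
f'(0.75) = -3.73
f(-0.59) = 2.34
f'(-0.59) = -5.33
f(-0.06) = -0.83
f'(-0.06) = -6.28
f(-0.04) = -0.96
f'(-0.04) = -6.27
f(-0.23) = 0.23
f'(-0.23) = -6.21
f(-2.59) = -5.53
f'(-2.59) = 18.88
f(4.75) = 93.10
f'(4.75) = 67.28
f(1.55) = -5.70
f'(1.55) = 3.19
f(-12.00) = -2626.21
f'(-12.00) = 724.55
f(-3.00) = -15.13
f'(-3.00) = 28.22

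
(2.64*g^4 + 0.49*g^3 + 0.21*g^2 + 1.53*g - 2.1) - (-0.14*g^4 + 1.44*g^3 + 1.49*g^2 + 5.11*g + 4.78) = 2.78*g^4 - 0.95*g^3 - 1.28*g^2 - 3.58*g - 6.88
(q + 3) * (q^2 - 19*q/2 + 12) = q^3 - 13*q^2/2 - 33*q/2 + 36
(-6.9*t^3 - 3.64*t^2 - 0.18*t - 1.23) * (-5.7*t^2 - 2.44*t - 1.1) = 39.33*t^5 + 37.584*t^4 + 17.4976*t^3 + 11.4542*t^2 + 3.1992*t + 1.353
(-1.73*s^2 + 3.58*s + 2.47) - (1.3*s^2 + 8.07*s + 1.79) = -3.03*s^2 - 4.49*s + 0.68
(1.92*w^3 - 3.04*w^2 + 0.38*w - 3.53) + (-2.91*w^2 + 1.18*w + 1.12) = 1.92*w^3 - 5.95*w^2 + 1.56*w - 2.41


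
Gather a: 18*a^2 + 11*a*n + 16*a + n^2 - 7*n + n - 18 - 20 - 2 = 18*a^2 + a*(11*n + 16) + n^2 - 6*n - 40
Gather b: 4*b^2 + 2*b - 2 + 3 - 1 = 4*b^2 + 2*b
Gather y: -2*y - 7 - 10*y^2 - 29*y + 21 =-10*y^2 - 31*y + 14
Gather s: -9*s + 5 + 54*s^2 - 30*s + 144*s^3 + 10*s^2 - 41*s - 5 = 144*s^3 + 64*s^2 - 80*s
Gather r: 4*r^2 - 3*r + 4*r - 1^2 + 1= 4*r^2 + r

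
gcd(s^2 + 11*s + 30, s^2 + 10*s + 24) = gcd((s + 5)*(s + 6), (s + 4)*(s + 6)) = s + 6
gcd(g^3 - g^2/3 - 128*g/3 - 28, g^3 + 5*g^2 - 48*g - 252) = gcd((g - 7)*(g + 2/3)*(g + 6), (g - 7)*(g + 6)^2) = g^2 - g - 42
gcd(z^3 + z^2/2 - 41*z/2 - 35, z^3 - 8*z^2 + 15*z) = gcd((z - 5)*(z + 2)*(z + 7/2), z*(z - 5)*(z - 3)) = z - 5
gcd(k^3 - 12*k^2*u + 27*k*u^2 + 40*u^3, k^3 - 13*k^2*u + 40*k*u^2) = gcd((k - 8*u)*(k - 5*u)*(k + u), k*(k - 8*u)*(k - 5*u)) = k^2 - 13*k*u + 40*u^2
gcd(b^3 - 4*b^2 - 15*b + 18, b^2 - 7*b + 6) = b^2 - 7*b + 6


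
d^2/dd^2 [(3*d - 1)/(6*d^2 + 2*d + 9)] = 4*(-27*d*(6*d^2 + 2*d + 9) + 2*(3*d - 1)*(6*d + 1)^2)/(6*d^2 + 2*d + 9)^3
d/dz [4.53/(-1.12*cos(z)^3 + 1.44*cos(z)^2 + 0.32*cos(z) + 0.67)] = (-15.2208*cos(z)^2 + 13.0464*cos(z) + 1.4496)*sin(z)/(-1.12*cos(z)^3 + 1.44*cos(z)^2 + 0.32*cos(z) + 0.67)^2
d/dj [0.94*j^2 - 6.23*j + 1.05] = 1.88*j - 6.23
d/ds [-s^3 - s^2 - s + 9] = -3*s^2 - 2*s - 1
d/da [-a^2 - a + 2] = -2*a - 1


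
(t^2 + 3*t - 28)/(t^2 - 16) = (t + 7)/(t + 4)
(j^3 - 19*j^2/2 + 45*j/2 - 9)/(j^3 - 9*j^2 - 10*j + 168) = (2*j^2 - 7*j + 3)/(2*(j^2 - 3*j - 28))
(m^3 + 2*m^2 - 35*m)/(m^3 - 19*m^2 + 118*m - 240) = m*(m + 7)/(m^2 - 14*m + 48)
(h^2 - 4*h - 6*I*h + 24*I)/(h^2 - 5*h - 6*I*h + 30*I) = (h - 4)/(h - 5)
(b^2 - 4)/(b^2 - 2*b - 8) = (b - 2)/(b - 4)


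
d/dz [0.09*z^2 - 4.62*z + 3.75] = 0.18*z - 4.62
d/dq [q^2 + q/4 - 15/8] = 2*q + 1/4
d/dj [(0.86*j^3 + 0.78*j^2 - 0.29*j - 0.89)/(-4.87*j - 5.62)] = (-8.3764*j^3 - 18.2982*j^2 - 8.7672*j - 2.7045)/(23.7169*j^2 + 54.7388*j + 31.5844)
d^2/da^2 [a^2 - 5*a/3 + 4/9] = 2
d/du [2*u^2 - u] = 4*u - 1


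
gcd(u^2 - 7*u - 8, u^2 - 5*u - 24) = u - 8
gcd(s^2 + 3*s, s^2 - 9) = s + 3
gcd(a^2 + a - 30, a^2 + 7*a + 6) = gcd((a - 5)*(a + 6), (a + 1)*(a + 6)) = a + 6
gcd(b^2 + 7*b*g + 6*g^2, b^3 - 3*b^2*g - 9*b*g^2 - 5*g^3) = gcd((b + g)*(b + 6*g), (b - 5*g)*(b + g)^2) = b + g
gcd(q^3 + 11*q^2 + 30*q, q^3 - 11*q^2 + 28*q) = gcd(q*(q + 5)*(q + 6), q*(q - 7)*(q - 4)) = q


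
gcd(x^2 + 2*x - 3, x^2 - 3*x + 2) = x - 1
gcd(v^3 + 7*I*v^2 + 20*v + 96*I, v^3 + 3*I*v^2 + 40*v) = v + 8*I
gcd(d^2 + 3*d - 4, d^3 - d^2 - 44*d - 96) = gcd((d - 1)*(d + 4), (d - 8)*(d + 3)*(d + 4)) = d + 4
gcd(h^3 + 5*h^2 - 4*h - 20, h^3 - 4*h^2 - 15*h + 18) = 1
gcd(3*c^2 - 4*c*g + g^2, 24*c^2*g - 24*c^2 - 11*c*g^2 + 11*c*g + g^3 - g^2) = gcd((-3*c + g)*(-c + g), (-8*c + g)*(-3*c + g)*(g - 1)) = 3*c - g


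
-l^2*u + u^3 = u*(-l + u)*(l + u)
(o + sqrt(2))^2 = o^2 + 2*sqrt(2)*o + 2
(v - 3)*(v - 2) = v^2 - 5*v + 6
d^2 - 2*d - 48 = (d - 8)*(d + 6)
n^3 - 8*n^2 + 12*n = n*(n - 6)*(n - 2)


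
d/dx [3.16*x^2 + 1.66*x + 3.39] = 6.32*x + 1.66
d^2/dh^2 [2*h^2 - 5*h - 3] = 4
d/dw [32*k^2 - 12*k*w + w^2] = -12*k + 2*w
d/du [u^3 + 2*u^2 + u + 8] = 3*u^2 + 4*u + 1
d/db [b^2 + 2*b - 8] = 2*b + 2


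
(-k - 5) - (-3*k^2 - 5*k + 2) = 3*k^2 + 4*k - 7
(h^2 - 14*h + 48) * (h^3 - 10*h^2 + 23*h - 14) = h^5 - 24*h^4 + 211*h^3 - 816*h^2 + 1300*h - 672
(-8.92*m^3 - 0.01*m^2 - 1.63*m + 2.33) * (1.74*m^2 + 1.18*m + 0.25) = -15.5208*m^5 - 10.543*m^4 - 5.078*m^3 + 2.1283*m^2 + 2.3419*m + 0.5825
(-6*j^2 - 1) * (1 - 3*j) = 18*j^3 - 6*j^2 + 3*j - 1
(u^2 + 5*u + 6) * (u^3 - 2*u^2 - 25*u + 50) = u^5 + 3*u^4 - 29*u^3 - 87*u^2 + 100*u + 300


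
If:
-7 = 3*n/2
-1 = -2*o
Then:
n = -14/3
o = 1/2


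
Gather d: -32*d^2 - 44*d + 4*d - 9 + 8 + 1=-32*d^2 - 40*d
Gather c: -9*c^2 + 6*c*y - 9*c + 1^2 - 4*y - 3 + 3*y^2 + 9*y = -9*c^2 + c*(6*y - 9) + 3*y^2 + 5*y - 2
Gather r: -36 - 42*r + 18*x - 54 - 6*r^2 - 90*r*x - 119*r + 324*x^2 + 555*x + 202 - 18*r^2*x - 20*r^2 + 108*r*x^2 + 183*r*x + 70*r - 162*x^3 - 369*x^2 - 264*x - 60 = r^2*(-18*x - 26) + r*(108*x^2 + 93*x - 91) - 162*x^3 - 45*x^2 + 309*x + 52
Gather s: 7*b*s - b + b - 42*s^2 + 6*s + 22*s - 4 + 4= -42*s^2 + s*(7*b + 28)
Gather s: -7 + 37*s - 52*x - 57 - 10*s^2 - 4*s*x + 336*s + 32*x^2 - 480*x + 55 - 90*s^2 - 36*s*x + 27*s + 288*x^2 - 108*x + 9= -100*s^2 + s*(400 - 40*x) + 320*x^2 - 640*x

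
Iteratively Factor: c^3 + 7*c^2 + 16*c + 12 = (c + 3)*(c^2 + 4*c + 4) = (c + 2)*(c + 3)*(c + 2)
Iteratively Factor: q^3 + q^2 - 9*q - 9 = (q - 3)*(q^2 + 4*q + 3) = (q - 3)*(q + 1)*(q + 3)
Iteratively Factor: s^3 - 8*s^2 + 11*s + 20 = (s - 5)*(s^2 - 3*s - 4) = (s - 5)*(s - 4)*(s + 1)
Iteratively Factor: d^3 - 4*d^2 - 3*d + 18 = (d - 3)*(d^2 - d - 6) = (d - 3)*(d + 2)*(d - 3)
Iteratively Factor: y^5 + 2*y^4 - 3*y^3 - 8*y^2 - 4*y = (y + 2)*(y^4 - 3*y^2 - 2*y) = y*(y + 2)*(y^3 - 3*y - 2) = y*(y + 1)*(y + 2)*(y^2 - y - 2) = y*(y - 2)*(y + 1)*(y + 2)*(y + 1)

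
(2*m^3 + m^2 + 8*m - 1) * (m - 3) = 2*m^4 - 5*m^3 + 5*m^2 - 25*m + 3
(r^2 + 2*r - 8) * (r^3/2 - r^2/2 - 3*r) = r^5/2 + r^4/2 - 8*r^3 - 2*r^2 + 24*r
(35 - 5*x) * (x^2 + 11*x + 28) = -5*x^3 - 20*x^2 + 245*x + 980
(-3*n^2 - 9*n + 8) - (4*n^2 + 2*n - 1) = -7*n^2 - 11*n + 9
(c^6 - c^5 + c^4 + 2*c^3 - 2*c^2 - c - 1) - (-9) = c^6 - c^5 + c^4 + 2*c^3 - 2*c^2 - c + 8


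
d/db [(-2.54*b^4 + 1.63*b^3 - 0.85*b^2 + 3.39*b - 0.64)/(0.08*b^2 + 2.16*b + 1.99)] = (-0.4064*b^5 - 16.3288*b^4 - 13.1768*b^3 + 7.6239*b^2 - 3.2806*b + 8.1285)/(0.0064*b^4 + 0.3456*b^3 + 4.984*b^2 + 8.5968*b + 3.9601)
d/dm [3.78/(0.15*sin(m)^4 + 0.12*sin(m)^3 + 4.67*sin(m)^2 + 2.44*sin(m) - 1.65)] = (-37.0062*sin(m) + 0.567*sin(3*m) + 0.6804*cos(2*m) - 9.9036)*cos(m)/(0.15*sin(m)^4 + 0.12*sin(m)^3 + 4.67*sin(m)^2 + 2.44*sin(m) - 1.65)^2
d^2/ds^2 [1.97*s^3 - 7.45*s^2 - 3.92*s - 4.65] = 11.82*s - 14.9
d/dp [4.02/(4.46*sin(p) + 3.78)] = -17.9292*cos(p)/(4.46*sin(p) + 3.78)^2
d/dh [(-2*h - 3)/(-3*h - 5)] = (3*h + 5)^(-2)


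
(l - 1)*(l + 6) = l^2 + 5*l - 6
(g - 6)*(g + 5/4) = g^2 - 19*g/4 - 15/2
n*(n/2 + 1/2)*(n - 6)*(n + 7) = n^4/2 + n^3 - 41*n^2/2 - 21*n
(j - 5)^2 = j^2 - 10*j + 25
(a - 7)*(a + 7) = a^2 - 49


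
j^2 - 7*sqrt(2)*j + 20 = (j - 5*sqrt(2))*(j - 2*sqrt(2))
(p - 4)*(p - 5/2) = p^2 - 13*p/2 + 10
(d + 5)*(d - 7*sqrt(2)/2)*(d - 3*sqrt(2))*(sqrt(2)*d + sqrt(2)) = sqrt(2)*d^4 - 13*d^3 + 6*sqrt(2)*d^3 - 78*d^2 + 26*sqrt(2)*d^2 - 65*d + 126*sqrt(2)*d + 105*sqrt(2)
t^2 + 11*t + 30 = (t + 5)*(t + 6)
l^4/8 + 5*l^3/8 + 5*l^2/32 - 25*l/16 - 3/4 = (l/4 + 1)*(l/2 + 1)*(l - 3/2)*(l + 1/2)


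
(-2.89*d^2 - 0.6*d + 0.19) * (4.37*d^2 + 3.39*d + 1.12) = -12.6293*d^4 - 12.4191*d^3 - 4.4405*d^2 - 0.0279*d + 0.2128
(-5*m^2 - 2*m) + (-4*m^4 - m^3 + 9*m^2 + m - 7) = -4*m^4 - m^3 + 4*m^2 - m - 7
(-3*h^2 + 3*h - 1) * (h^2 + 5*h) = -3*h^4 - 12*h^3 + 14*h^2 - 5*h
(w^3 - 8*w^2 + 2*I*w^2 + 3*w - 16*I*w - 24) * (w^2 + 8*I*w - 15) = w^5 - 8*w^4 + 10*I*w^4 - 28*w^3 - 80*I*w^3 + 224*w^2 - 6*I*w^2 - 45*w + 48*I*w + 360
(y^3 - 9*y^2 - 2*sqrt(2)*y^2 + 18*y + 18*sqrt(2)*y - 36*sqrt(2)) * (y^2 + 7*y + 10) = y^5 - 2*sqrt(2)*y^4 - 2*y^4 - 35*y^3 + 4*sqrt(2)*y^3 + 36*y^2 + 70*sqrt(2)*y^2 - 72*sqrt(2)*y + 180*y - 360*sqrt(2)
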